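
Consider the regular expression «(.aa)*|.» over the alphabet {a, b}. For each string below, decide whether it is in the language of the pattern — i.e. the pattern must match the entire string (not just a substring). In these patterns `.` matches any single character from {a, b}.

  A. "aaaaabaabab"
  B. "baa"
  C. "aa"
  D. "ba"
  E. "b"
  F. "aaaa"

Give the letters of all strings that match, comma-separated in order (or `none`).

A → no match
B → match
C → no match
D → no match
E → match
F → no match

B, E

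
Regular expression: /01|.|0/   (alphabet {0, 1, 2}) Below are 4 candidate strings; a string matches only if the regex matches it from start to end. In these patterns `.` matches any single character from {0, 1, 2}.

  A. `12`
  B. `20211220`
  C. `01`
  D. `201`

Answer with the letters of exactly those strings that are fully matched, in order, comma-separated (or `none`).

C

A → no match
B → no match
C → match
D → no match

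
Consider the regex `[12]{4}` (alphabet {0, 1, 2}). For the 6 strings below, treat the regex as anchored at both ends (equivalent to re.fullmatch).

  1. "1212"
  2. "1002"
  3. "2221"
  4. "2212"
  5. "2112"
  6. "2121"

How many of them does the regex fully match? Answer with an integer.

5

1. "1212" → match
2. "1002" → no match
3. "2221" → match
4. "2212" → match
5. "2112" → match
6. "2121" → match
Total matched: 5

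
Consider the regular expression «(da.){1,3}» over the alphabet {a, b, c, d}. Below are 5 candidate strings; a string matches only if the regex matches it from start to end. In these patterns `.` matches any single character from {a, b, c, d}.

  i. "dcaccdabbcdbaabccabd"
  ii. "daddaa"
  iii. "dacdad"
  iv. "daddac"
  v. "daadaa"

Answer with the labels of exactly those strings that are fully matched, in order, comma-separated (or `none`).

ii, iii, iv, v

i → no match — must start with "da"
ii → match
iii → match
iv → match
v → match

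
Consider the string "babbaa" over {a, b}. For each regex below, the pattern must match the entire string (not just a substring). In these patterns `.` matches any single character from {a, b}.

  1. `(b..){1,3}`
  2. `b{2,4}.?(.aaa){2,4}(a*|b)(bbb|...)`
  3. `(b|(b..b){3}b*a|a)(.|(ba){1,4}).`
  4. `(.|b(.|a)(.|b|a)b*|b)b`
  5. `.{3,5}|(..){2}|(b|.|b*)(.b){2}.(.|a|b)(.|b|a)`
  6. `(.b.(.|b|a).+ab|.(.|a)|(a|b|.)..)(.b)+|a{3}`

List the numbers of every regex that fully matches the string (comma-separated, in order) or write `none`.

1 → match
2 → no match
3 → no match
4 → no match — must end with "b"
5 → no match
6 → no match

1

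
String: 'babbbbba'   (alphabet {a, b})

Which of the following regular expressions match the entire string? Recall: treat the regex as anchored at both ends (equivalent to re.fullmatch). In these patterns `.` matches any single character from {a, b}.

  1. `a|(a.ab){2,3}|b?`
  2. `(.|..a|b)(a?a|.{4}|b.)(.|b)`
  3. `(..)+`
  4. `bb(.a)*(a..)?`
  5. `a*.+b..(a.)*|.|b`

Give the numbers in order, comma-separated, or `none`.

1 → no match
2 → no match
3 → match
4 → no match — must start with 'bb'
5 → match

3, 5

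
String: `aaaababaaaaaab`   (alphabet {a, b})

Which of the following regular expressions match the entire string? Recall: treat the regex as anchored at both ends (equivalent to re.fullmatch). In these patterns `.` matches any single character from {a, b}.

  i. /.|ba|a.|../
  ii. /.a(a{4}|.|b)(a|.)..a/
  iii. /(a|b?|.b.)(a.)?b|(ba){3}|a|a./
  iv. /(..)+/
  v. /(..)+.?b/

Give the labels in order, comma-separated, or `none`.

iv, v

i → no match
ii → no match — must end with `a`
iii → no match
iv → match
v → match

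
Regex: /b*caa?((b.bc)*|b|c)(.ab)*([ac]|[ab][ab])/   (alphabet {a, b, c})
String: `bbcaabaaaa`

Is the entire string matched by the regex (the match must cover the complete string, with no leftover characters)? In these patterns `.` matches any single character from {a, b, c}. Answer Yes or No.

No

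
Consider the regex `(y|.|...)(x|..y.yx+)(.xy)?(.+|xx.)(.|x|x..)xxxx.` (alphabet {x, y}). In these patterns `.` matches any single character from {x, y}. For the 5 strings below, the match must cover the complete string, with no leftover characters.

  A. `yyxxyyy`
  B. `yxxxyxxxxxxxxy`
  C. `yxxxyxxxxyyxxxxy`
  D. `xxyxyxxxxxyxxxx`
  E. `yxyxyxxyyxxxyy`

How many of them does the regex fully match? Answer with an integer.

A. `yyxxyyy` → no match
B → match
C → match
D → no match
E → no match
Total matched: 2

2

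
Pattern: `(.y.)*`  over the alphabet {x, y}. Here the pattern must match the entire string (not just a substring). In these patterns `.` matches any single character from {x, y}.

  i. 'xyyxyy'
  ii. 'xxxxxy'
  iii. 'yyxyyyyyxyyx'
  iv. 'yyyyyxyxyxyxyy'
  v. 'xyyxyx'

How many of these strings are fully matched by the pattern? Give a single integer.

i → match
ii → no match
iii → match
iv → no match
v → match
Total matched: 3

3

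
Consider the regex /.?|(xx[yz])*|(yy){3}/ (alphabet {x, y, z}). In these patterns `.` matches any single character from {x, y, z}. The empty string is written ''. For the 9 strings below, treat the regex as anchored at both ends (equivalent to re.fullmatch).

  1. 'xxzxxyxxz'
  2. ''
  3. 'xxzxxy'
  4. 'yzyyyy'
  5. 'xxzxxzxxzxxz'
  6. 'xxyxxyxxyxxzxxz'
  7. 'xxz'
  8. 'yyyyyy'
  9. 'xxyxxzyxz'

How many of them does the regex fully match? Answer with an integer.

7

1 → match
2 → match
3 → match
4 → no match
5 → match
6 → match
7 → match
8 → match
9 → no match
Total matched: 7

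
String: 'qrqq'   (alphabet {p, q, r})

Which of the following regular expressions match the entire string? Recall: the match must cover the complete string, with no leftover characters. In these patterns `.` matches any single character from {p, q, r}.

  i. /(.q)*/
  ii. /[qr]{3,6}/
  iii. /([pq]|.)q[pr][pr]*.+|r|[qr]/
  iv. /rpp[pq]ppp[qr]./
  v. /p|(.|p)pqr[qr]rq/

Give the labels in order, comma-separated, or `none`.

ii

i → no match
ii → match
iii → no match
iv → no match — must start with 'rpp'
v → no match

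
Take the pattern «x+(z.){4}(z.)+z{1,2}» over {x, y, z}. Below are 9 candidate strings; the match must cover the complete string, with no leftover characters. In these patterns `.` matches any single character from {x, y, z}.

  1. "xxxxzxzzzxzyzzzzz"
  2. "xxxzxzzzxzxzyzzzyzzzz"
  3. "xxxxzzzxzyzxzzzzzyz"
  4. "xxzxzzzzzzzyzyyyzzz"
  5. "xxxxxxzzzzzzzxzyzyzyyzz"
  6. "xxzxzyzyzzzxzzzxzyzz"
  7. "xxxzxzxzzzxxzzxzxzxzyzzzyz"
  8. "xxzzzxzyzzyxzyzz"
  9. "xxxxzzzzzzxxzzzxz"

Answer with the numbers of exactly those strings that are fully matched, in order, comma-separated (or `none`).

1 → match
2 → match
3 → match
4 → no match
5 → no match
6 → match
7 → no match
8 → no match
9 → no match

1, 2, 3, 6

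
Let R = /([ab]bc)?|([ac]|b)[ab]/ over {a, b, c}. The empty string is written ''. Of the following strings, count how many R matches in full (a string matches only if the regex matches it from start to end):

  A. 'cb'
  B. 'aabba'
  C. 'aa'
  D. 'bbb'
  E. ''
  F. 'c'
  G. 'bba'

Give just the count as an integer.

A → match
B → no match
C → match
D → no match
E → match
F → no match
G → no match
Total matched: 3

3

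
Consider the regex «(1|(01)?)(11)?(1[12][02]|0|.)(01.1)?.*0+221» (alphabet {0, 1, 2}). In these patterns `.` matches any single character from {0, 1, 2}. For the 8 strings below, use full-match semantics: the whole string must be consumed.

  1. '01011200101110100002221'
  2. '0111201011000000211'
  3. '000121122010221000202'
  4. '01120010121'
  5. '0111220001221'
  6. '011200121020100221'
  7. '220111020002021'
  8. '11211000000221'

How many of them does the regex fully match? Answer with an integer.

1 → no match — must end with '0221'
2 → no match — must end with '0221'
3 → no match — must end with '0221'
4 → no match — must end with '0221'
5 → no match — must end with '0221'
6 → match
7 → no match — must end with '0221'
8 → match
Total matched: 2

2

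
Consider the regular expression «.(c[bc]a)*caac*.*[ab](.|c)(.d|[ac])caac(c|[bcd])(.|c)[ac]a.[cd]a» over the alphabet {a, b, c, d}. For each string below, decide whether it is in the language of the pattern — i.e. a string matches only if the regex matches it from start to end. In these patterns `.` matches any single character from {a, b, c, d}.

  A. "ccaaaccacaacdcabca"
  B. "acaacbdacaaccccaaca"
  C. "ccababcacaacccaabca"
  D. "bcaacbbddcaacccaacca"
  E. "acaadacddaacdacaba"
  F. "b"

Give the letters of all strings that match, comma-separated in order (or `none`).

A → no match
B → match
C → no match
D → match
E → no match
F → no match — must end with "a"

B, D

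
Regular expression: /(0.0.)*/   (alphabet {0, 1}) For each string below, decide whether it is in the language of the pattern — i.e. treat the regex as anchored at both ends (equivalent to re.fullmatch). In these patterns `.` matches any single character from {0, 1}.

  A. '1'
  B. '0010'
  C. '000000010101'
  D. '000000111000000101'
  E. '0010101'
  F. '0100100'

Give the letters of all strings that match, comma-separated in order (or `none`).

A. '1' → no match
B. '0010' → no match
C. '000000010101' → match
D → no match
E. '0010101' → no match
F. '0100100' → no match

C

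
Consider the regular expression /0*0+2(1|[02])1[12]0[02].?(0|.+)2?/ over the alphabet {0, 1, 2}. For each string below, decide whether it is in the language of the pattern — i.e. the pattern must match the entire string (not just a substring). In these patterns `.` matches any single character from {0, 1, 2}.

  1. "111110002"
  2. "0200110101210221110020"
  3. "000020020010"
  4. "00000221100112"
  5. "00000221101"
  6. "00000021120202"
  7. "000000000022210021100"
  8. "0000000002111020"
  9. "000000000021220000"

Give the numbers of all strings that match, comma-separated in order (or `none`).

1 → no match
2 → no match
3 → no match
4 → match
5 → no match
6 → match
7 → no match
8 → match
9 → no match

4, 6, 8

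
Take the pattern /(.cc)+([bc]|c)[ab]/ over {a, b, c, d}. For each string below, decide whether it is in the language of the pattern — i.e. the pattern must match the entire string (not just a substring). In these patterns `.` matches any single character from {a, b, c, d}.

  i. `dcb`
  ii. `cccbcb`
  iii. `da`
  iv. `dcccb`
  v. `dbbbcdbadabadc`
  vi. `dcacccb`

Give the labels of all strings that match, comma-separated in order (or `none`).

iv

i → no match
ii → no match
iii → no match
iv → match
v → no match
vi → no match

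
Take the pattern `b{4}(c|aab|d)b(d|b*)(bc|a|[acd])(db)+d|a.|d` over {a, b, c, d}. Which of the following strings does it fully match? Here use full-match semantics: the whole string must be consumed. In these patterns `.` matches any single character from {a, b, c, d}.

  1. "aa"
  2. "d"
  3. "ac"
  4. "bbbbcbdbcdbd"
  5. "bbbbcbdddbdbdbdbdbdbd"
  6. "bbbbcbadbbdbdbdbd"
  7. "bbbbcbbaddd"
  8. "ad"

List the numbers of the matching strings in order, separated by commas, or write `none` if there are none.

1, 2, 3, 4, 5, 8

1 → match
2 → match
3 → match
4 → match
5 → match
6 → no match
7 → no match
8 → match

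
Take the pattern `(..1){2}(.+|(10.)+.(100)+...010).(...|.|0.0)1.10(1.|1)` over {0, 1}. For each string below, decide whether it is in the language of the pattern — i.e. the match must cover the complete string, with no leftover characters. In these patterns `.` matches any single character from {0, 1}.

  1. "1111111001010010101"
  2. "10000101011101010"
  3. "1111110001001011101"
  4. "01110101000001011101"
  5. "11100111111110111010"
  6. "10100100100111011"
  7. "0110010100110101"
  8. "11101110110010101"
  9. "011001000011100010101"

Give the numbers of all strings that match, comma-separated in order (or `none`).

1 → match
2 → no match
3 → match
4 → match
5 → match
6 → match
7 → match
8 → match
9 → match

1, 3, 4, 5, 6, 7, 8, 9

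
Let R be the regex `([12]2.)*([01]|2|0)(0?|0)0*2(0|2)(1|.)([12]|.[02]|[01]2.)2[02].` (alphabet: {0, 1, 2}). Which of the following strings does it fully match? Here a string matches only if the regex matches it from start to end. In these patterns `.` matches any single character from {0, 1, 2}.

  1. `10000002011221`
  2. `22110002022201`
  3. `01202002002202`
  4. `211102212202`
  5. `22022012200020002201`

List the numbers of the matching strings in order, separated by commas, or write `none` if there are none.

1, 2, 5

1 → match
2 → match
3 → no match
4 → no match
5 → match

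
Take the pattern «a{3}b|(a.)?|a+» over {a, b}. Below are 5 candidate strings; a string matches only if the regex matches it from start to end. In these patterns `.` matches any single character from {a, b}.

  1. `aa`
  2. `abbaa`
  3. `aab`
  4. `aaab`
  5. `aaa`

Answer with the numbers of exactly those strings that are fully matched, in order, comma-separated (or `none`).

1, 4, 5

1 → match
2 → no match
3 → no match
4 → match
5 → match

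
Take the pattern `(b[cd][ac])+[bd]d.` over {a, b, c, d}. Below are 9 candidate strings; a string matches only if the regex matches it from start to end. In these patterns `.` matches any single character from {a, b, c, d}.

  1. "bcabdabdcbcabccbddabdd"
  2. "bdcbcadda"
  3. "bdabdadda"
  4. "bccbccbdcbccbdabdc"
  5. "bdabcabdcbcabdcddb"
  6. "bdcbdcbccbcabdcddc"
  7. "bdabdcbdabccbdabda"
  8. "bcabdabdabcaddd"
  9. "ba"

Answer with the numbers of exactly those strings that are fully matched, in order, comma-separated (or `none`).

2, 3, 4, 5, 6, 7, 8

1 → no match
2. "bdcbcadda" → match
3. "bdabdadda" → match
4 → match
5 → match
6 → match
7 → match
8 → match
9. "ba" → no match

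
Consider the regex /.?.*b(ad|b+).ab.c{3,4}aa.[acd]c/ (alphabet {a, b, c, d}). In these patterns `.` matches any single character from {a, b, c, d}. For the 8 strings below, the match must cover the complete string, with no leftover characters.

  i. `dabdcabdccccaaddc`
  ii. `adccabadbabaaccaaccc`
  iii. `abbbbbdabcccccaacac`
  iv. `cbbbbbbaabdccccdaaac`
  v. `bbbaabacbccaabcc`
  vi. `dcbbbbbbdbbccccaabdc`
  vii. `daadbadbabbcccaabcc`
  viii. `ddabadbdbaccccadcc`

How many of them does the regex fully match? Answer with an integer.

2

i → no match
ii → no match
iii → match
iv → no match
v → no match
vi → no match
vii → match
viii → no match
Total matched: 2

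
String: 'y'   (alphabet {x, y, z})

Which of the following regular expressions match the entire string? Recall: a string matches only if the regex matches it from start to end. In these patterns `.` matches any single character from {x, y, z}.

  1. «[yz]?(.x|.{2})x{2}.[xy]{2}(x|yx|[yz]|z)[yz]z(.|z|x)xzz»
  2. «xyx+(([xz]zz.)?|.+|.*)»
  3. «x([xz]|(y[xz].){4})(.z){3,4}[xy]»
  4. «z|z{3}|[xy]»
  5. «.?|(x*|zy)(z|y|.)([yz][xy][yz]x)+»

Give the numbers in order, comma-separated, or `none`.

4, 5

1 → no match — must end with 'xzz'
2 → no match — must start with 'xyx'
3 → no match — must start with 'x'
4 → match
5 → match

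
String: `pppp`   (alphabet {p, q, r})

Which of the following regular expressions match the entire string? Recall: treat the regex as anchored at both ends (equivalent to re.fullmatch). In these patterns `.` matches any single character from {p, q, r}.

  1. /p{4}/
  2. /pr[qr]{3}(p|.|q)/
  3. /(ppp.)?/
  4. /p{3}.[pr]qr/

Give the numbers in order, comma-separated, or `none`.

1, 3

1 → match
2 → no match — must start with `pr`
3 → match
4 → no match — must end with `qr`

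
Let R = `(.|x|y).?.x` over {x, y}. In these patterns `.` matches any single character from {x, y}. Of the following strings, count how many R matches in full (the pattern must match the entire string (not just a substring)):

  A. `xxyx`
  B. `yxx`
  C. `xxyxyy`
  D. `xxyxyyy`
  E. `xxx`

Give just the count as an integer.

A. `xxyx` → match
B. `yxx` → match
C. `xxyxyy` → no match — must end with `x`
D. `xxyxyyy` → no match — must end with `x`
E. `xxx` → match
Total matched: 3

3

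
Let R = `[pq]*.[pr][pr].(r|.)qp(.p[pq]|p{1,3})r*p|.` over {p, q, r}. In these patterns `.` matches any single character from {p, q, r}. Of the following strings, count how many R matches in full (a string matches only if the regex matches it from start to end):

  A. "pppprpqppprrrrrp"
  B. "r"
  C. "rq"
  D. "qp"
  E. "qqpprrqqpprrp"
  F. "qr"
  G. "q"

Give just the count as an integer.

A → match
B → match
C → no match
D → no match
E → match
F → no match
G → match
Total matched: 4

4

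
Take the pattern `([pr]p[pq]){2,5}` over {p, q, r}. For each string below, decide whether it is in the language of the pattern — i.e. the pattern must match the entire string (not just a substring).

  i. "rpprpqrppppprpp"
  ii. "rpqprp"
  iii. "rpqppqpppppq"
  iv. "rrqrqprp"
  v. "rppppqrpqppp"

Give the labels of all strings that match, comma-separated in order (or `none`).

i → match
ii → no match
iii → match
iv → no match
v → match

i, iii, v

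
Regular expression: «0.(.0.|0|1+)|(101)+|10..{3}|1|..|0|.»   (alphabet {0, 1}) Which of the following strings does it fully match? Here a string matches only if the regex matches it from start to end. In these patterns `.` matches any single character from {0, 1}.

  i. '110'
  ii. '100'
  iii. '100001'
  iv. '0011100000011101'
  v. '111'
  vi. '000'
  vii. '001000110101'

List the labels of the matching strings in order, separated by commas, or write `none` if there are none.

i → no match
ii → no match
iii → match
iv → no match
v → no match
vi → match
vii → no match

iii, vi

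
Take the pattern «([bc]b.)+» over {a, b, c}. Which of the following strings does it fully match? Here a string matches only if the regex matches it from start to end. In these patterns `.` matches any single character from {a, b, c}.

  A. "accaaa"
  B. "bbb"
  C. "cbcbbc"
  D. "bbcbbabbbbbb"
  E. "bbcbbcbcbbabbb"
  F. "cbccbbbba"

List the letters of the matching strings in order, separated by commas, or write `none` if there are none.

B, C, D, F

A. "accaaa" → no match
B. "bbb" → match
C. "cbcbbc" → match
D. "bbcbbabbbbbb" → match
E → no match
F. "cbccbbbba" → match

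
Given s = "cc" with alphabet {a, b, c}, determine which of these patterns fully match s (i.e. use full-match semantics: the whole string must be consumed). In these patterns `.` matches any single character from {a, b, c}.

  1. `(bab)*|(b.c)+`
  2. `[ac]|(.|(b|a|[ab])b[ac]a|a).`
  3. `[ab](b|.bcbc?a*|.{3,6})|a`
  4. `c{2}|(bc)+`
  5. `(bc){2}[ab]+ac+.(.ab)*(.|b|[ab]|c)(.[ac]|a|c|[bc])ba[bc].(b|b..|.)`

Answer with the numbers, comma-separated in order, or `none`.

1 → no match
2 → match
3 → no match
4 → match
5 → no match — must start with "bc"

2, 4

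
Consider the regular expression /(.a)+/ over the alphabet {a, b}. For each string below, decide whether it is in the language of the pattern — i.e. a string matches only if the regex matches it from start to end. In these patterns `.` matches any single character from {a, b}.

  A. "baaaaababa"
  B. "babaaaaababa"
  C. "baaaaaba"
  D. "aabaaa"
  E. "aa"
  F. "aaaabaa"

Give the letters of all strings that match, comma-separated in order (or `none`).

A, B, C, D, E

A → match
B → match
C → match
D → match
E → match
F → no match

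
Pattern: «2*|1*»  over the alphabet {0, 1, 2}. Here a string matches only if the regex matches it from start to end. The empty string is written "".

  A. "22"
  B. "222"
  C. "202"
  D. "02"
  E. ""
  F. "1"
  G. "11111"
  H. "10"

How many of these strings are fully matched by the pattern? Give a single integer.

5

A. "22" → match
B. "222" → match
C. "202" → no match
D. "02" → no match
E. "" → match
F. "1" → match
G. "11111" → match
H. "10" → no match
Total matched: 5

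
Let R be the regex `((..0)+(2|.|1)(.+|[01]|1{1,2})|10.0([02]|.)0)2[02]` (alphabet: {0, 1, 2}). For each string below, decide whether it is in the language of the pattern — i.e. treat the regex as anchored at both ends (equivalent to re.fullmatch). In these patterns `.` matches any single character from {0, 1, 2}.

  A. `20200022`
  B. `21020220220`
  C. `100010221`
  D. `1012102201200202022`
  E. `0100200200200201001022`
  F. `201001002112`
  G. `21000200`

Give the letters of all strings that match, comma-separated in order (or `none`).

B, E

A. `20200022` → no match
B. `21020220220` → match
C. `100010221` → no match
D → no match
E → match
F. `201001002112` → no match
G. `21000200` → no match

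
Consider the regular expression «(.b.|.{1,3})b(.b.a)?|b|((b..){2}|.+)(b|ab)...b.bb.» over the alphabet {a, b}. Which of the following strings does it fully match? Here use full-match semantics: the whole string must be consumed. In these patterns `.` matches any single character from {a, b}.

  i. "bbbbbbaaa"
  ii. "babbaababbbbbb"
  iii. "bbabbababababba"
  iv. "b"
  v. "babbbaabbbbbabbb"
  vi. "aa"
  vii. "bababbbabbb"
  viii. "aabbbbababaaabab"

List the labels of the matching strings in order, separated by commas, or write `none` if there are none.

iii, iv, v, vii

i → no match
ii → no match
iii → match
iv → match
v → match
vi → no match
vii → match
viii → no match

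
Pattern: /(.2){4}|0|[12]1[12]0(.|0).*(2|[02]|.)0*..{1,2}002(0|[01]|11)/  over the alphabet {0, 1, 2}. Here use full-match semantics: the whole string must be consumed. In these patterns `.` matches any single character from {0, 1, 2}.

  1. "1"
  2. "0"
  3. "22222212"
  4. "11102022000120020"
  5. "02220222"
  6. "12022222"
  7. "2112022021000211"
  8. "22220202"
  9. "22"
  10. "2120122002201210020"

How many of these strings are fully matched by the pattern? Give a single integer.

7

1 → no match
2 → match
3 → match
4 → match
5 → match
6 → match
7 → no match
8 → match
9 → no match
10 → match
Total matched: 7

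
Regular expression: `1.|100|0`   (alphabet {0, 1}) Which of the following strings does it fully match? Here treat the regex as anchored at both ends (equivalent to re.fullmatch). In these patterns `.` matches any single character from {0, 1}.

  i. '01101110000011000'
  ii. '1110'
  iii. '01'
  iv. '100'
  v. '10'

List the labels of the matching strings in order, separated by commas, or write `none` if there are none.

iv, v

i → no match
ii → no match
iii → no match
iv → match
v → match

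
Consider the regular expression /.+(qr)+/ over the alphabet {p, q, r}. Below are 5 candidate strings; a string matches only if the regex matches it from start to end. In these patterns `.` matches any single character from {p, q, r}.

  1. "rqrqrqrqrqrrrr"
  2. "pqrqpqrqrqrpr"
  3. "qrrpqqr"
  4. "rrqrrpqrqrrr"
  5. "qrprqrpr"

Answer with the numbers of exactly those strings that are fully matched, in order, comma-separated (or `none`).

3

1 → no match — must end with "qr"
2 → no match — must end with "qr"
3. "qrrpqqr" → match
4. "rrqrrpqrqrrr" → no match — must end with "qr"
5. "qrprqrpr" → no match — must end with "qr"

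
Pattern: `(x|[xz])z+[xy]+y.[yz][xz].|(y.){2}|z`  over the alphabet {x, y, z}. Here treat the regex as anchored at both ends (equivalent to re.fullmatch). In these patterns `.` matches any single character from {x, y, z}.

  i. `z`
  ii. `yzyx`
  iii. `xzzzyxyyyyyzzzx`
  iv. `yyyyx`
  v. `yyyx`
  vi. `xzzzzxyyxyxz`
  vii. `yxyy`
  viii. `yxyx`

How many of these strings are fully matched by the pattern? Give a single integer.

i → match
ii → match
iii → match
iv → no match
v → match
vi → match
vii → match
viii → match
Total matched: 7

7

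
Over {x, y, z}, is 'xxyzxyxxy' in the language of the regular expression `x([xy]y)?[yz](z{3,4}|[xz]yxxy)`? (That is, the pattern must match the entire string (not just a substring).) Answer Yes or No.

Yes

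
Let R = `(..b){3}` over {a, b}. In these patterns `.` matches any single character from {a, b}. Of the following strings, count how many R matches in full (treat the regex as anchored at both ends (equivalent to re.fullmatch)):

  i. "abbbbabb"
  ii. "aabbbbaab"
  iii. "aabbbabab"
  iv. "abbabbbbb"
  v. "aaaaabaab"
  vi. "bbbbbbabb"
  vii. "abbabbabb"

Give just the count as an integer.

i → no match
ii → match
iii → no match
iv → match
v → no match
vi → match
vii → match
Total matched: 4

4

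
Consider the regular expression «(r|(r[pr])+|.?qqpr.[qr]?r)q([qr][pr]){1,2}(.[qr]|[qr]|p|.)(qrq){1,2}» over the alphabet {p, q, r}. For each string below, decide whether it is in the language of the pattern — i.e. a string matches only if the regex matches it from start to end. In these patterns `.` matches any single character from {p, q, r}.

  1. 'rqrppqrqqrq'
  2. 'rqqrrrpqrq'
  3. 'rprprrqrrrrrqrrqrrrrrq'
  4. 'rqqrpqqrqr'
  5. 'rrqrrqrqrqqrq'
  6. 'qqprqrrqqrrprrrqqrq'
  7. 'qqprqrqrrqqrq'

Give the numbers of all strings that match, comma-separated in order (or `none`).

1, 2, 5, 7

1 → match
2 → match
3 → no match — must end with 'qrq'
4 → no match — must end with 'qrq'
5 → match
6 → no match
7 → match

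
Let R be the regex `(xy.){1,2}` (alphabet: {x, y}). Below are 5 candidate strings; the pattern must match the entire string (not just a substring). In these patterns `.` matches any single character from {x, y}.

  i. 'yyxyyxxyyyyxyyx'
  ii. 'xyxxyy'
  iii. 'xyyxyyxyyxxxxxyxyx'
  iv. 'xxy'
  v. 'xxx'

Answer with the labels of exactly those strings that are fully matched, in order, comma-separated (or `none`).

ii

i → no match — must start with 'xy'
ii → match
iii → no match
iv → no match — must start with 'xy'
v → no match — must start with 'xy'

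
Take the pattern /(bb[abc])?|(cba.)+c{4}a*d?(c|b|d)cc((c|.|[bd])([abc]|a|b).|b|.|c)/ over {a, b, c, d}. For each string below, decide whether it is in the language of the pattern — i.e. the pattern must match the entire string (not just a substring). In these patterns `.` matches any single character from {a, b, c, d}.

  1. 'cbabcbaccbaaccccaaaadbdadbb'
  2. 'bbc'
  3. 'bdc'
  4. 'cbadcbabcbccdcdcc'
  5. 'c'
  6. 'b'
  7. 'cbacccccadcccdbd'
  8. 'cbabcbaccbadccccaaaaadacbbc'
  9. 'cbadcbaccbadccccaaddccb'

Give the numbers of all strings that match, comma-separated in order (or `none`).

2, 7, 9

1 → no match
2. 'bbc' → match
3. 'bdc' → no match
4 → no match
5. 'c' → no match
6. 'b' → no match
7 → match
8 → no match
9 → match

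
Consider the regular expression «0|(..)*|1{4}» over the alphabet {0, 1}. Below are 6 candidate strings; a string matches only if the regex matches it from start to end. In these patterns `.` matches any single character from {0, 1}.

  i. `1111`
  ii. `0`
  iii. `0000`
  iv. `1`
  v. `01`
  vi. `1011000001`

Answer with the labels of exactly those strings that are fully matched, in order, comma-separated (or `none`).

i → match
ii → match
iii → match
iv → no match
v → match
vi → match

i, ii, iii, v, vi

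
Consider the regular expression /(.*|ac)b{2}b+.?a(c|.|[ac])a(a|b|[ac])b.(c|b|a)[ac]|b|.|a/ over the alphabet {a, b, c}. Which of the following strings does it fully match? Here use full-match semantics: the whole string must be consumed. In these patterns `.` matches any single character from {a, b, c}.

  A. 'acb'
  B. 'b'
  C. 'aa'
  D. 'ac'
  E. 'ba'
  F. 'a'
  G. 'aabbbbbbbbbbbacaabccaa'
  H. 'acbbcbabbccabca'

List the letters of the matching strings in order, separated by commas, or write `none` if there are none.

A. 'acb' → no match
B. 'b' → match
C. 'aa' → no match
D. 'ac' → no match
E. 'ba' → no match
F. 'a' → match
G → no match
H → no match

B, F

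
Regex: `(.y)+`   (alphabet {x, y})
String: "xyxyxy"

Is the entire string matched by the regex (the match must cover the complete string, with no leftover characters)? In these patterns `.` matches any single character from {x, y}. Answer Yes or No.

Yes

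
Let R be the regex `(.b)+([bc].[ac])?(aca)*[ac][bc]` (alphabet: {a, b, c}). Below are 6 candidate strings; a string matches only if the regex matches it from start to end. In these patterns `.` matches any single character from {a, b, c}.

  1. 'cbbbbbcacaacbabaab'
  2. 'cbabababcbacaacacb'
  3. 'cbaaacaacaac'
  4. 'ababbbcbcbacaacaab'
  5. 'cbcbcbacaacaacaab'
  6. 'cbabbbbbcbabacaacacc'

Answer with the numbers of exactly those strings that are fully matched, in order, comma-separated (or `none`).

1 → no match
2 → match
3 → no match
4 → match
5 → match
6 → match

2, 4, 5, 6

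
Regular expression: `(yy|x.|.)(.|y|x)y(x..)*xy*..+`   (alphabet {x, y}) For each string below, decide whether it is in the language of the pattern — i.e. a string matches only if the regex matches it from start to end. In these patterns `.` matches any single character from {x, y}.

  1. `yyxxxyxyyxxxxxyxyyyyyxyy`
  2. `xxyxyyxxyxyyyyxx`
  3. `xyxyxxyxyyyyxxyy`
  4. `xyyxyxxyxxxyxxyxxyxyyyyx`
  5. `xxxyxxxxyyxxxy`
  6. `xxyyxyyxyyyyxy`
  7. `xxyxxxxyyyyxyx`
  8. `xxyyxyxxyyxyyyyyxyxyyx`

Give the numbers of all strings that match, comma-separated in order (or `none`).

2, 3, 4, 5, 6, 7, 8

1 → no match
2 → match
3 → match
4 → match
5 → match
6 → match
7 → match
8 → match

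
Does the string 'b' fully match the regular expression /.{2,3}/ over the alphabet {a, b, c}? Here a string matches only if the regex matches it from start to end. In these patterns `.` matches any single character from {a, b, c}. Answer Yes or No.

No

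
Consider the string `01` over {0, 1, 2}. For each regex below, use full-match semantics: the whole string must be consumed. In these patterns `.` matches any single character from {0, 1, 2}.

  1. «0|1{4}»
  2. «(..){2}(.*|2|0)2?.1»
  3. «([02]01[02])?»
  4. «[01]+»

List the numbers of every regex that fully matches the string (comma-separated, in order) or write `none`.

4

1 → no match
2 → no match
3 → no match
4 → match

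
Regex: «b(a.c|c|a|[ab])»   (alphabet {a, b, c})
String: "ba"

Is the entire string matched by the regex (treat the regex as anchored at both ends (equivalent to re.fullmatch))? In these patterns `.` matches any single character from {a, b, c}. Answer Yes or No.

Yes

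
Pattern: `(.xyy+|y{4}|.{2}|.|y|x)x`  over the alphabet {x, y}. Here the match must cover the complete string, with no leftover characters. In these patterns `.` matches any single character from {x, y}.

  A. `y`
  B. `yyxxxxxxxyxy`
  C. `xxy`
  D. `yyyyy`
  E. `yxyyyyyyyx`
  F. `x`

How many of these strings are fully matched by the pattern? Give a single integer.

1

A → no match — must end with `x`
B → no match — must end with `x`
C → no match — must end with `x`
D → no match — must end with `x`
E → match
F → no match
Total matched: 1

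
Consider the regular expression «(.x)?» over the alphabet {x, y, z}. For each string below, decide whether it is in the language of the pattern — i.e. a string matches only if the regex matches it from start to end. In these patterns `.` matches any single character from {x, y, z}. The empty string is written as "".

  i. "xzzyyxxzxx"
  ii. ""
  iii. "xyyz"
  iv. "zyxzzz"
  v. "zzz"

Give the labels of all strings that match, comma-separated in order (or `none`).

i → no match
ii → match
iii → no match
iv → no match
v → no match

ii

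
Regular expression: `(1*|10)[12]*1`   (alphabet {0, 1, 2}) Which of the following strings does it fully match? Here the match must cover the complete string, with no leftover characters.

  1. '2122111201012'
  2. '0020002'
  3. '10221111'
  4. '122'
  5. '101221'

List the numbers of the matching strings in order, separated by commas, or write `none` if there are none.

3, 5

1 → no match — must end with '1'
2 → no match — must end with '1'
3 → match
4 → no match — must end with '1'
5 → match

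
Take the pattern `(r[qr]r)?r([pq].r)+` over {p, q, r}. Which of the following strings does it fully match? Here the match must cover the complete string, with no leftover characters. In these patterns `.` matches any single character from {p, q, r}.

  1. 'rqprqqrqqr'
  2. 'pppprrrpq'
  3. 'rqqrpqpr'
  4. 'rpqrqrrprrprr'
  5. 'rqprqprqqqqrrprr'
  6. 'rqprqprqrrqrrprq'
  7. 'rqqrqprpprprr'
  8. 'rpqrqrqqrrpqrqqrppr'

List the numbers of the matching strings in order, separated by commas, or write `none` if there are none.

1, 4, 7

1 → match
2 → no match — must end with 'r'
3 → no match
4 → match
5 → no match
6 → no match — must end with 'r'
7 → match
8 → no match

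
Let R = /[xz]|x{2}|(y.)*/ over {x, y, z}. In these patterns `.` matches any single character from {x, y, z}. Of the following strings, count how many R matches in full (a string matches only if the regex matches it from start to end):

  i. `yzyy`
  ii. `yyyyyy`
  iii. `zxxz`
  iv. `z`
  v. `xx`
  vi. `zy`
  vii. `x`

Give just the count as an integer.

i → match
ii → match
iii → no match
iv → match
v → match
vi → no match
vii → match
Total matched: 5

5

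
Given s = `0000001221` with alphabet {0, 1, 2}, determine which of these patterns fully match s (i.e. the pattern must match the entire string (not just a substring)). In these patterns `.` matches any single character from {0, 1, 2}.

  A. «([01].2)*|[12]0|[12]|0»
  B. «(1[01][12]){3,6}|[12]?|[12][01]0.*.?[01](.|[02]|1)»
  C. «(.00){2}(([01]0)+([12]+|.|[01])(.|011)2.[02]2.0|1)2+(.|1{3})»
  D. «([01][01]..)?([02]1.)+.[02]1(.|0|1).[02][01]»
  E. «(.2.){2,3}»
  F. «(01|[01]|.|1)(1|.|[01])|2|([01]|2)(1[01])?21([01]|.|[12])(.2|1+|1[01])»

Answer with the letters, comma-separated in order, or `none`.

C

A → no match
B → no match
C → match
D → no match
E → no match
F → no match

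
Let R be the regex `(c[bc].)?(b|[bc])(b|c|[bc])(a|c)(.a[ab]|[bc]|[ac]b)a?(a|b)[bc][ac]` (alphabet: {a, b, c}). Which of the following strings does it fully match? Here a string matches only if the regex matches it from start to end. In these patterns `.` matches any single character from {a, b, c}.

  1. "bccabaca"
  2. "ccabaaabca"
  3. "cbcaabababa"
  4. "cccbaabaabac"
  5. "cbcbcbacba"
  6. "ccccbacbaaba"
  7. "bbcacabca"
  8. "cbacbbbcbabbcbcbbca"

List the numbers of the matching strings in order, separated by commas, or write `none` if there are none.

1 → match
2 → match
3 → no match
4 → no match
5 → no match
6 → match
7 → no match
8 → no match

1, 2, 6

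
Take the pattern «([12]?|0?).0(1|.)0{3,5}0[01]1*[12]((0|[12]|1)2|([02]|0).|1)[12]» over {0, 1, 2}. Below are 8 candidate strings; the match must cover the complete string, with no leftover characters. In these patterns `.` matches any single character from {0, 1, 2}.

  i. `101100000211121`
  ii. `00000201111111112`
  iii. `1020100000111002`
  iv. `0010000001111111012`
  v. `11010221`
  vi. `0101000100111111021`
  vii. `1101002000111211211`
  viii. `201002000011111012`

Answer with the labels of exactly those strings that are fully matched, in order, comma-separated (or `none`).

i → no match
ii → no match
iii → no match
iv → match
v → no match
vi → no match
vii → no match
viii → no match

iv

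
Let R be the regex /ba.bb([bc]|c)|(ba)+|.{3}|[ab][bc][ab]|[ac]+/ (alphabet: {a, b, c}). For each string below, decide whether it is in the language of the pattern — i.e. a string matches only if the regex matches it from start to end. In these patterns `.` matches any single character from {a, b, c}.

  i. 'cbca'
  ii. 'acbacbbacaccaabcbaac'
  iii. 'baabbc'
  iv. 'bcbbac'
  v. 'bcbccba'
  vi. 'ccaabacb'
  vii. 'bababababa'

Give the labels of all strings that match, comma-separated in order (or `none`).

i → no match
ii → no match
iii → match
iv → no match
v → no match
vi → no match
vii → match

iii, vii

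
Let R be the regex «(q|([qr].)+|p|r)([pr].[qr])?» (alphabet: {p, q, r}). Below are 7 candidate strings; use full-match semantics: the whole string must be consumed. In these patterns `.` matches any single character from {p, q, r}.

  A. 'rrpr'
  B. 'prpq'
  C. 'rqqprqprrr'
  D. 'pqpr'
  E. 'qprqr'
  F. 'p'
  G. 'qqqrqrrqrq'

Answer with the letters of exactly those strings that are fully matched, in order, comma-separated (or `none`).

A → match
B → match
C → no match
D → no match
E → match
F → match
G → match

A, B, E, F, G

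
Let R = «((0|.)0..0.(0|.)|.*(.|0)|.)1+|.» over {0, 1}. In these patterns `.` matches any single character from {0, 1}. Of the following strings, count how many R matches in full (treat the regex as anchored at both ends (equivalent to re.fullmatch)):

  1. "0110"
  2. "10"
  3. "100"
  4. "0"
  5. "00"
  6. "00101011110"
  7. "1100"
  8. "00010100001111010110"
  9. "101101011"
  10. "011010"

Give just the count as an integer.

1 → no match
2 → no match
3 → no match
4 → match
5 → no match
6 → no match
7 → no match
8 → no match
9 → match
10 → no match
Total matched: 2

2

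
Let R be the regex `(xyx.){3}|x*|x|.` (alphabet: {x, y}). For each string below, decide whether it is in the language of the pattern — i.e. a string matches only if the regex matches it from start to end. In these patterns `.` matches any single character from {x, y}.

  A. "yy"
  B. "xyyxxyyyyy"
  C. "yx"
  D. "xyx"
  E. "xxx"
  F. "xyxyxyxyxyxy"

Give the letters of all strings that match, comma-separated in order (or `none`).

E, F

A → no match
B → no match
C → no match
D → no match
E → match
F → match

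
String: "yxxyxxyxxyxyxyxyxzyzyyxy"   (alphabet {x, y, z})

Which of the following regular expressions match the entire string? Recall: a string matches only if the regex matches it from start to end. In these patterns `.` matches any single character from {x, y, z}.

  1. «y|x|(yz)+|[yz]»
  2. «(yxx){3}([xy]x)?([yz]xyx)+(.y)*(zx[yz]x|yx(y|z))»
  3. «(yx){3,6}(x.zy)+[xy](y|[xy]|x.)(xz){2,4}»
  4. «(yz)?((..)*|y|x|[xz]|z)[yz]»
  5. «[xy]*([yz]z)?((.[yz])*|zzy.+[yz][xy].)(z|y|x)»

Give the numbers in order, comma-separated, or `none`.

2

1 → no match
2 → match
3 → no match — must end with "xz"
4 → no match
5 → no match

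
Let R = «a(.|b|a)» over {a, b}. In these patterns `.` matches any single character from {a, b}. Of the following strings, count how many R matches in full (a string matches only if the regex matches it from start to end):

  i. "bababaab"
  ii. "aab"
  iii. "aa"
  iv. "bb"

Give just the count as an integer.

1

i. "bababaab" → no match — must start with "a"
ii. "aab" → no match
iii. "aa" → match
iv. "bb" → no match — must start with "a"
Total matched: 1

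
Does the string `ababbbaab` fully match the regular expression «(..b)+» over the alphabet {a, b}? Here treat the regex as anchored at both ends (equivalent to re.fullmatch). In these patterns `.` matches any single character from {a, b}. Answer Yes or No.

No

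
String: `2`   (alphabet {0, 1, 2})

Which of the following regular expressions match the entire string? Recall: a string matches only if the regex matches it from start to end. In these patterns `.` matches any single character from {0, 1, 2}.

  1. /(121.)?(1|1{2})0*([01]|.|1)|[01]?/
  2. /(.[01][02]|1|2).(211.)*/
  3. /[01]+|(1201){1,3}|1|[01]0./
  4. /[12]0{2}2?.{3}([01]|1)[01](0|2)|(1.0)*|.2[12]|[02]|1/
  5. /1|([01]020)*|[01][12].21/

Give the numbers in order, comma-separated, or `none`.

1 → no match
2 → no match
3 → no match
4 → match
5 → no match

4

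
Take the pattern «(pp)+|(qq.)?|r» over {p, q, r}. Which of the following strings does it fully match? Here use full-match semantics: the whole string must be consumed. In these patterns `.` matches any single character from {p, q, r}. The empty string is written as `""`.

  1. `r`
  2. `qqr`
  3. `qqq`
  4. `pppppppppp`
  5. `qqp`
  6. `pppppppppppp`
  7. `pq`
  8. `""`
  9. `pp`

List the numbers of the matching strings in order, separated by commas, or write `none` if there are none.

1, 2, 3, 4, 5, 6, 8, 9

1 → match
2 → match
3 → match
4 → match
5 → match
6 → match
7 → no match
8 → match
9 → match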